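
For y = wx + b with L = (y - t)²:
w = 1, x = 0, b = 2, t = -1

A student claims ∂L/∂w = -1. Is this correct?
Incorrect

y = (1)(0) + 2 = 2
∂L/∂y = 2(y - t) = 2(2 - -1) = 6
∂y/∂w = x = 0
∂L/∂w = 6 × 0 = 0

Claimed value: -1
Incorrect: The correct gradient is 0.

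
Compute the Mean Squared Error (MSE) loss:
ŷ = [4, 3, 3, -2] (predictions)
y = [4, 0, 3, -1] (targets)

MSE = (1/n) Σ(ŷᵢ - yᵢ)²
MSE = 2.5

MSE = (1/4)((4-4)² + (3-0)² + (3-3)² + (-2--1)²) = (1/4)(0 + 9 + 0 + 1) = 2.5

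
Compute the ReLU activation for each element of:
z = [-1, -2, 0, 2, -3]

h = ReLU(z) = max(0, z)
h = [0, 0, 0, 2, 0]

ReLU applied element-wise: max(0,-1)=0, max(0,-2)=0, max(0,0)=0, max(0,2)=2, max(0,-3)=0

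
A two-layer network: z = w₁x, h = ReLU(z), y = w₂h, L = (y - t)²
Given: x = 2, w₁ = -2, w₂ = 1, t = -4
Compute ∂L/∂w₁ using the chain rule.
∂L/∂w₁ = 0

Forward pass:
z = w₁x = -2×2 = -4
h = ReLU(-4) = 0
y = w₂h = 1×0 = 0

Backward pass:
∂L/∂y = 2(y - t) = 2(0 - -4) = 8
∂y/∂h = w₂ = 1
∂h/∂z = 0 (ReLU derivative)
∂z/∂w₁ = x = 2

∂L/∂w₁ = 8 × 1 × 0 × 2 = 0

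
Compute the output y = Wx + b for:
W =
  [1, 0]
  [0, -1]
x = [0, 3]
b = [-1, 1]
y = [-1, -2]

Wx = [1×0 + 0×3, 0×0 + -1×3]
   = [0, -3]
y = Wx + b = [0 + -1, -3 + 1] = [-1, -2]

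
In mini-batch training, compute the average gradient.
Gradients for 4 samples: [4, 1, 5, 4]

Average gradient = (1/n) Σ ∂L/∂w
Average gradient = 3.5

Average = (1/4)(4 + 1 + 5 + 4) = 14/4 = 3.5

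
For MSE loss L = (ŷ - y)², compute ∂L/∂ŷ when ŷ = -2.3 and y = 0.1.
∂L/∂ŷ = -4.8

∂L/∂ŷ = 2(ŷ - y) = 2(-2.3 - 0.1) = 2(-2.4) = -4.8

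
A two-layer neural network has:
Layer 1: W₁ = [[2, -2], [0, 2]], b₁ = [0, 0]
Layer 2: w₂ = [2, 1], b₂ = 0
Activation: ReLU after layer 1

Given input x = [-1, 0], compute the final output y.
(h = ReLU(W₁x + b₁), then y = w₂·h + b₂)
y = 0

Layer 1 pre-activation: z₁ = [-2, 0]
After ReLU: h = [0, 0]
Layer 2 output: y = 2×0 + 1×0 + 0 = 0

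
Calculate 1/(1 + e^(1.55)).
0.1751

sigmoid(-1.55) = 1/(1 + e^(1.55)) = 1/(1 + 4.711) = 0.1751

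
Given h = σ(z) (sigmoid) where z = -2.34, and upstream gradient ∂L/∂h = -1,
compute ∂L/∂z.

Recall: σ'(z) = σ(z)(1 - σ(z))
∂L/∂z = -0.08014

σ(-2.34) = 0.08786
σ'(-2.34) = σ(-2.34)(1 - σ(-2.34)) = 0.08786 × 0.9121 = 0.08014
∂L/∂z = ∂L/∂h · σ'(z) = -1 × 0.08014 = -0.08014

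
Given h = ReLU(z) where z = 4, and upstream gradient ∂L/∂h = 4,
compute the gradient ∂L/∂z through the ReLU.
∂L/∂z = 4

h = ReLU(4) = 4
Since z > 0: ∂h/∂z = 1
∂L/∂z = ∂L/∂h · ∂h/∂z = 4 × 1 = 4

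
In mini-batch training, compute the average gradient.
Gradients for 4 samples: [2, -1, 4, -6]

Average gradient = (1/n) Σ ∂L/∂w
Average gradient = -0.25

Average = (1/4)(2 + -1 + 4 + -6) = -1/4 = -0.25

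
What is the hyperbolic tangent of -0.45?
-0.4219

tanh(-0.45) = (e^(-0.45) - e^(0.45))/(e^(-0.45) + e^(0.45)) = -0.4219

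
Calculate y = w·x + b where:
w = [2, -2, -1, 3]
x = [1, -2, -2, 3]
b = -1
y = 16

y = (2)(1) + (-2)(-2) + (-1)(-2) + (3)(3) + -1 = 16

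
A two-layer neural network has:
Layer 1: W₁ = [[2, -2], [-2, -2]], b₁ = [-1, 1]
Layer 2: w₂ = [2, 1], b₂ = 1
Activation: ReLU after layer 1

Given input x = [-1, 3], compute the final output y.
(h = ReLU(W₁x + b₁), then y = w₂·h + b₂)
y = 1

Layer 1 pre-activation: z₁ = [-9, -3]
After ReLU: h = [0, 0]
Layer 2 output: y = 2×0 + 1×0 + 1 = 1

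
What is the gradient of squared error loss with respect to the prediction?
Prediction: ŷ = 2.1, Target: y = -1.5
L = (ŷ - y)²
∂L/∂ŷ = 7.2

∂L/∂ŷ = 2(ŷ - y) = 2(2.1 - -1.5) = 2(3.6) = 7.2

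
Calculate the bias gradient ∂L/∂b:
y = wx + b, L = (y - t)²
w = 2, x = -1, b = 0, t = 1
∂L/∂b = -6

y = wx + b = (2)(-1) + 0 = -2
∂L/∂y = 2(y - t) = 2(-2 - 1) = -6
∂y/∂b = 1
∂L/∂b = ∂L/∂y · ∂y/∂b = -6 × 1 = -6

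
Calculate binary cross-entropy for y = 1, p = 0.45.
L = 0.7985

L = -1·log(0.45) - 0·log(0.55) = -log(0.45) = 0.7985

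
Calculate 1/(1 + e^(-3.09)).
0.9565

sigmoid(3.09) = 1/(1 + e^(-3.09)) = 1/(1 + 0.0455) = 0.9565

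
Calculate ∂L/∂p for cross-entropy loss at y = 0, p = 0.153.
∂L/∂p = 1.181

∂L/∂p = -y/p + (1-y)/(1-p) = 0 + 1/0.847 = 1.181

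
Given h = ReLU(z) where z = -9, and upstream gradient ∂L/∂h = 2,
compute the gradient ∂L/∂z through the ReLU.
∂L/∂z = 0

h = ReLU(-9) = 0
Since z < 0: ∂h/∂z = 0
∂L/∂z = ∂L/∂h · ∂h/∂z = 2 × 0 = 0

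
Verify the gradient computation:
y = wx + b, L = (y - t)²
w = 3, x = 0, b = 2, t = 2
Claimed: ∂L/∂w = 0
Correct

y = (3)(0) + 2 = 2
∂L/∂y = 2(y - t) = 2(2 - 2) = 0
∂y/∂w = x = 0
∂L/∂w = 0 × 0 = 0

Claimed value: 0
Correct: The correct gradient is 0.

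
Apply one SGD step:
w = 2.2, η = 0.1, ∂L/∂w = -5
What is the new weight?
w_new = 2.7

w_new = w - η·∂L/∂w = 2.2 - 0.1×(-5) = 2.2 - (-0.5) = 2.7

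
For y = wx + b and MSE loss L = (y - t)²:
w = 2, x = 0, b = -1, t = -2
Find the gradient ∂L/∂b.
∂L/∂b = 2

y = wx + b = (2)(0) + -1 = -1
∂L/∂y = 2(y - t) = 2(-1 - -2) = 2
∂y/∂b = 1
∂L/∂b = ∂L/∂y · ∂y/∂b = 2 × 1 = 2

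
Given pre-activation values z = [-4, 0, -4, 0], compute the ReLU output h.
h = [0, 0, 0, 0]

ReLU applied element-wise: max(0,-4)=0, max(0,0)=0, max(0,-4)=0, max(0,0)=0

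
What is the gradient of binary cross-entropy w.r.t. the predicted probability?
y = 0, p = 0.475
∂L/∂p = 1.905

∂L/∂p = -y/p + (1-y)/(1-p) = 0 + 1/0.525 = 1.905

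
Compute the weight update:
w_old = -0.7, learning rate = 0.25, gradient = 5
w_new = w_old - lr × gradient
w_new = -1.95

w_new = w - η·∂L/∂w = -0.7 - 0.25×(5) = -0.7 - (1.25) = -1.95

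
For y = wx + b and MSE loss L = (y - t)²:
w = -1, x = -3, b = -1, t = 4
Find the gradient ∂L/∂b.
∂L/∂b = -4

y = wx + b = (-1)(-3) + -1 = 2
∂L/∂y = 2(y - t) = 2(2 - 4) = -4
∂y/∂b = 1
∂L/∂b = ∂L/∂y · ∂y/∂b = -4 × 1 = -4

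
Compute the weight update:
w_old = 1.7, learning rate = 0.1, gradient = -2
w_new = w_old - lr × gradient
w_new = 1.9

w_new = w - η·∂L/∂w = 1.7 - 0.1×(-2) = 1.7 - (-0.2) = 1.9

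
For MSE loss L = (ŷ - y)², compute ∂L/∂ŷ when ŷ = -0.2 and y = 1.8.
∂L/∂ŷ = -4.0

∂L/∂ŷ = 2(ŷ - y) = 2(-0.2 - 1.8) = 2(-2.0) = -4.0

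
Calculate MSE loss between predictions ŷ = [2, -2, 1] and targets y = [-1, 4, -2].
MSE = 18

MSE = (1/3)((2--1)² + (-2-4)² + (1--2)²) = (1/3)(9 + 36 + 9) = 18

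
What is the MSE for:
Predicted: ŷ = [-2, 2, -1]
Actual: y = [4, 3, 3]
MSE = 17.67

MSE = (1/3)((-2-4)² + (2-3)² + (-1-3)²) = (1/3)(36 + 1 + 16) = 17.67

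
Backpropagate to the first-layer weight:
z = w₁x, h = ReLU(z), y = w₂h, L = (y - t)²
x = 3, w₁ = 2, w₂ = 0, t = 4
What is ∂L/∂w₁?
∂L/∂w₁ = 0

Forward pass:
z = w₁x = 2×3 = 6
h = ReLU(6) = 6
y = w₂h = 0×6 = 0

Backward pass:
∂L/∂y = 2(y - t) = 2(0 - 4) = -8
∂y/∂h = w₂ = 0
∂h/∂z = 1 (ReLU derivative)
∂z/∂w₁ = x = 3

∂L/∂w₁ = -8 × 0 × 1 × 3 = 0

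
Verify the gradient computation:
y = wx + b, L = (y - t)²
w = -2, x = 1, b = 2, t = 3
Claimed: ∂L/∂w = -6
Correct

y = (-2)(1) + 2 = 0
∂L/∂y = 2(y - t) = 2(0 - 3) = -6
∂y/∂w = x = 1
∂L/∂w = -6 × 1 = -6

Claimed value: -6
Correct: The correct gradient is -6.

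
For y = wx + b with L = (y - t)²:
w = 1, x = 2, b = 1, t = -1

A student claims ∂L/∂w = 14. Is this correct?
Incorrect

y = (1)(2) + 1 = 3
∂L/∂y = 2(y - t) = 2(3 - -1) = 8
∂y/∂w = x = 2
∂L/∂w = 8 × 2 = 16

Claimed value: 14
Incorrect: The correct gradient is 16.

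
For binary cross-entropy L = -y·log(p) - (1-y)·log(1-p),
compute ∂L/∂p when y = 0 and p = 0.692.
∂L/∂p = 3.247

∂L/∂p = -y/p + (1-y)/(1-p) = 0 + 1/0.308 = 3.247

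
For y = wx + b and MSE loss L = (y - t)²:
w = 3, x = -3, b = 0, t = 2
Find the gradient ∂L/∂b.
∂L/∂b = -22

y = wx + b = (3)(-3) + 0 = -9
∂L/∂y = 2(y - t) = 2(-9 - 2) = -22
∂y/∂b = 1
∂L/∂b = ∂L/∂y · ∂y/∂b = -22 × 1 = -22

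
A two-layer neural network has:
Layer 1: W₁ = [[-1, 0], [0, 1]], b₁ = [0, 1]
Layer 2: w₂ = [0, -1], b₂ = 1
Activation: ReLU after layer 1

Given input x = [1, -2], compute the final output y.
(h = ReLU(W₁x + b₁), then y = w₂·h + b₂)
y = 1

Layer 1 pre-activation: z₁ = [-1, -1]
After ReLU: h = [0, 0]
Layer 2 output: y = 0×0 + -1×0 + 1 = 1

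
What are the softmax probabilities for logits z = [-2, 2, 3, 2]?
p = [0.0039, 0.2111, 0.5739, 0.2111]

exp(z) = [0.1353, 7.389, 20.09, 7.389]
Sum = 35
p = [0.0039, 0.2111, 0.5739, 0.2111]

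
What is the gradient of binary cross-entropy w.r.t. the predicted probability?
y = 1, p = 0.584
∂L/∂p = -1.712

∂L/∂p = -y/p + (1-y)/(1-p) = -1/0.584 + 0 = -1.712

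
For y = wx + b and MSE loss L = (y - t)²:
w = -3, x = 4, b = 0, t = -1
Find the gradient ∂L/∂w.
∂L/∂w = -88

y = wx + b = (-3)(4) + 0 = -12
∂L/∂y = 2(y - t) = 2(-12 - -1) = -22
∂y/∂w = x = 4
∂L/∂w = ∂L/∂y · ∂y/∂w = -22 × 4 = -88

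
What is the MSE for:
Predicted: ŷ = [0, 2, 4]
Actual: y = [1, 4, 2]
MSE = 3

MSE = (1/3)((0-1)² + (2-4)² + (4-2)²) = (1/3)(1 + 4 + 4) = 3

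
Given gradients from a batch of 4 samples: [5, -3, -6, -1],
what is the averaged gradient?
Average gradient = -1.25

Average = (1/4)(5 + -3 + -6 + -1) = -5/4 = -1.25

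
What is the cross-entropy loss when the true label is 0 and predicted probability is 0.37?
L = 0.462

L = -0·log(0.37) - 1·log(0.63) = -log(0.63) = 0.462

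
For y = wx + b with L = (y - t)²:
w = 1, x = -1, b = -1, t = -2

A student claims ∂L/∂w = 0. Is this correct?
Correct

y = (1)(-1) + -1 = -2
∂L/∂y = 2(y - t) = 2(-2 - -2) = 0
∂y/∂w = x = -1
∂L/∂w = 0 × -1 = 0

Claimed value: 0
Correct: The correct gradient is 0.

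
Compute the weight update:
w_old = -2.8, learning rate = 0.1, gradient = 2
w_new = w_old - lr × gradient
w_new = -3

w_new = w - η·∂L/∂w = -2.8 - 0.1×(2) = -2.8 - (0.2) = -3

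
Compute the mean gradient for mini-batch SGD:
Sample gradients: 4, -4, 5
Average gradient = 1.667

Average = (1/3)(4 + -4 + 5) = 5/3 = 1.667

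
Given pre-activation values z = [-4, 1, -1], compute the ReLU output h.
h = [0, 1, 0]

ReLU applied element-wise: max(0,-4)=0, max(0,1)=1, max(0,-1)=0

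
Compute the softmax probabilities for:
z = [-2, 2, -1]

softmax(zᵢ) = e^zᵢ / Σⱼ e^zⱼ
p = [0.0171, 0.9362, 0.0466]

exp(z) = [0.1353, 7.389, 0.3679]
Sum = 7.892
p = [0.0171, 0.9362, 0.0466]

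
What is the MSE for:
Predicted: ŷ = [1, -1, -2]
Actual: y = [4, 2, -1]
MSE = 6.333

MSE = (1/3)((1-4)² + (-1-2)² + (-2--1)²) = (1/3)(9 + 9 + 1) = 6.333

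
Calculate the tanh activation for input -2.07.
-0.9687

tanh(-2.07) = (e^(-2.07) - e^(2.07))/(e^(-2.07) + e^(2.07)) = -0.9687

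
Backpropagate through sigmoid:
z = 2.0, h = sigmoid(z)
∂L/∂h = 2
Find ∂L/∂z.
∂L/∂z = 0.21

σ(2.0) = 0.8808
σ'(2.0) = σ(2.0)(1 - σ(2.0)) = 0.8808 × 0.1192 = 0.105
∂L/∂z = ∂L/∂h · σ'(z) = 2 × 0.105 = 0.21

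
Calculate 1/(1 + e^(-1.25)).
0.7773

sigmoid(1.25) = 1/(1 + e^(-1.25)) = 1/(1 + 0.2865) = 0.7773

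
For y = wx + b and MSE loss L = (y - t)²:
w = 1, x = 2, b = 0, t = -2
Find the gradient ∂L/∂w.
∂L/∂w = 16

y = wx + b = (1)(2) + 0 = 2
∂L/∂y = 2(y - t) = 2(2 - -2) = 8
∂y/∂w = x = 2
∂L/∂w = ∂L/∂y · ∂y/∂w = 8 × 2 = 16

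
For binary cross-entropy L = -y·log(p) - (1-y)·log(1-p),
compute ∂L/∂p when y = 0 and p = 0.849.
∂L/∂p = 6.623

∂L/∂p = -y/p + (1-y)/(1-p) = 0 + 1/0.151 = 6.623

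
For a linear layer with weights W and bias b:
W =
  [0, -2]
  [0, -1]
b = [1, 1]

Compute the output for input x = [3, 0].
y = [1, 1]

Wx = [0×3 + -2×0, 0×3 + -1×0]
   = [0, 0]
y = Wx + b = [0 + 1, 0 + 1] = [1, 1]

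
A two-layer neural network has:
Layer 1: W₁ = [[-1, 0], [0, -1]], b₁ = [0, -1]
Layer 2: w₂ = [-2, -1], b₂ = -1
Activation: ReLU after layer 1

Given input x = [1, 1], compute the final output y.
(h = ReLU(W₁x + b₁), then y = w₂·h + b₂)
y = -1

Layer 1 pre-activation: z₁ = [-1, -2]
After ReLU: h = [0, 0]
Layer 2 output: y = -2×0 + -1×0 + -1 = -1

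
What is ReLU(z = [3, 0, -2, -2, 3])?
h = [3, 0, 0, 0, 3]

ReLU applied element-wise: max(0,3)=3, max(0,0)=0, max(0,-2)=0, max(0,-2)=0, max(0,3)=3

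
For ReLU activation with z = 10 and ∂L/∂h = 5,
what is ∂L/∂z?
∂L/∂z = 5

h = ReLU(10) = 10
Since z > 0: ∂h/∂z = 1
∂L/∂z = ∂L/∂h · ∂h/∂z = 5 × 1 = 5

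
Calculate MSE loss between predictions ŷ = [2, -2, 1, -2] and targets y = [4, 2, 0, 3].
MSE = 11.5

MSE = (1/4)((2-4)² + (-2-2)² + (1-0)² + (-2-3)²) = (1/4)(4 + 16 + 1 + 25) = 11.5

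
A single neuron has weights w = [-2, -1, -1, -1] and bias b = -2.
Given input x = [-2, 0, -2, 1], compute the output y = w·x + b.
y = 3

y = (-2)(-2) + (-1)(0) + (-1)(-2) + (-1)(1) + -2 = 3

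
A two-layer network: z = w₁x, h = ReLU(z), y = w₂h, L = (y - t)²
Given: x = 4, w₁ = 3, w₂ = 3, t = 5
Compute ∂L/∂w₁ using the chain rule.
∂L/∂w₁ = 744

Forward pass:
z = w₁x = 3×4 = 12
h = ReLU(12) = 12
y = w₂h = 3×12 = 36

Backward pass:
∂L/∂y = 2(y - t) = 2(36 - 5) = 62
∂y/∂h = w₂ = 3
∂h/∂z = 1 (ReLU derivative)
∂z/∂w₁ = x = 4

∂L/∂w₁ = 62 × 3 × 1 × 4 = 744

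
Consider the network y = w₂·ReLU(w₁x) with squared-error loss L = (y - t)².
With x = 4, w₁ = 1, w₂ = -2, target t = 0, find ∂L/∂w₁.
∂L/∂w₁ = 128

Forward pass:
z = w₁x = 1×4 = 4
h = ReLU(4) = 4
y = w₂h = -2×4 = -8

Backward pass:
∂L/∂y = 2(y - t) = 2(-8 - 0) = -16
∂y/∂h = w₂ = -2
∂h/∂z = 1 (ReLU derivative)
∂z/∂w₁ = x = 4

∂L/∂w₁ = -16 × -2 × 1 × 4 = 128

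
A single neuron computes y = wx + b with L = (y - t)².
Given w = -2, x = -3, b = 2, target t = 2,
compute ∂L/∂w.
∂L/∂w = -36

y = wx + b = (-2)(-3) + 2 = 8
∂L/∂y = 2(y - t) = 2(8 - 2) = 12
∂y/∂w = x = -3
∂L/∂w = ∂L/∂y · ∂y/∂w = 12 × -3 = -36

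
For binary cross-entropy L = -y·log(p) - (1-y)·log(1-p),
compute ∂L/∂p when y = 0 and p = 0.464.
∂L/∂p = 1.866

∂L/∂p = -y/p + (1-y)/(1-p) = 0 + 1/0.536 = 1.866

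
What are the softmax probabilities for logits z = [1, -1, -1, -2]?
p = [0.7573, 0.1025, 0.1025, 0.0377]

exp(z) = [2.718, 0.3679, 0.3679, 0.1353]
Sum = 3.589
p = [0.7573, 0.1025, 0.1025, 0.0377]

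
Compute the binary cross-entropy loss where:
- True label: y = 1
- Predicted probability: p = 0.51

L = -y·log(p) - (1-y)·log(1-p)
L = 0.6733

L = -1·log(0.51) - 0·log(0.49) = -log(0.51) = 0.6733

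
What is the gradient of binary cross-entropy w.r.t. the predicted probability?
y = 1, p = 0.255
∂L/∂p = -3.922

∂L/∂p = -y/p + (1-y)/(1-p) = -1/0.255 + 0 = -3.922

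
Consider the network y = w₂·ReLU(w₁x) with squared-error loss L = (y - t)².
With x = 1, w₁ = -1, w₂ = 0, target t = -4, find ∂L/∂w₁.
∂L/∂w₁ = 0

Forward pass:
z = w₁x = -1×1 = -1
h = ReLU(-1) = 0
y = w₂h = 0×0 = 0

Backward pass:
∂L/∂y = 2(y - t) = 2(0 - -4) = 8
∂y/∂h = w₂ = 0
∂h/∂z = 0 (ReLU derivative)
∂z/∂w₁ = x = 1

∂L/∂w₁ = 8 × 0 × 0 × 1 = 0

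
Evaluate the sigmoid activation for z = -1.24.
0.2244

sigmoid(-1.24) = 1/(1 + e^(1.24)) = 1/(1 + 3.456) = 0.2244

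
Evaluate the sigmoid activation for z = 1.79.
0.8569

sigmoid(1.79) = 1/(1 + e^(-1.79)) = 1/(1 + 0.167) = 0.8569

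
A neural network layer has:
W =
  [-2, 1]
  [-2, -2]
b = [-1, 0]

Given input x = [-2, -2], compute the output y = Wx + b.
y = [1, 8]

Wx = [-2×-2 + 1×-2, -2×-2 + -2×-2]
   = [2, 8]
y = Wx + b = [2 + -1, 8 + 0] = [1, 8]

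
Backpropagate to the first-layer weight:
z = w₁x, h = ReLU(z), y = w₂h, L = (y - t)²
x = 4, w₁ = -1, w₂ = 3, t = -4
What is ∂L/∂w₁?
∂L/∂w₁ = 0

Forward pass:
z = w₁x = -1×4 = -4
h = ReLU(-4) = 0
y = w₂h = 3×0 = 0

Backward pass:
∂L/∂y = 2(y - t) = 2(0 - -4) = 8
∂y/∂h = w₂ = 3
∂h/∂z = 0 (ReLU derivative)
∂z/∂w₁ = x = 4

∂L/∂w₁ = 8 × 3 × 0 × 4 = 0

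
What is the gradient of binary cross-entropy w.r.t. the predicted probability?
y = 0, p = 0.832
∂L/∂p = 5.952

∂L/∂p = -y/p + (1-y)/(1-p) = 0 + 1/0.168 = 5.952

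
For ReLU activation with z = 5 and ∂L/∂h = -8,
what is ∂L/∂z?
∂L/∂z = -8

h = ReLU(5) = 5
Since z > 0: ∂h/∂z = 1
∂L/∂z = ∂L/∂h · ∂h/∂z = -8 × 1 = -8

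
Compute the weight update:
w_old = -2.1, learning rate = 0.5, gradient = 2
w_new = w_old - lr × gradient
w_new = -3.1

w_new = w - η·∂L/∂w = -2.1 - 0.5×(2) = -2.1 - (1) = -3.1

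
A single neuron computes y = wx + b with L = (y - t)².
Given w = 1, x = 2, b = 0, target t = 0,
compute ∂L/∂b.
∂L/∂b = 4

y = wx + b = (1)(2) + 0 = 2
∂L/∂y = 2(y - t) = 2(2 - 0) = 4
∂y/∂b = 1
∂L/∂b = ∂L/∂y · ∂y/∂b = 4 × 1 = 4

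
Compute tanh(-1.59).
-0.9201

tanh(-1.59) = (e^(-1.59) - e^(1.59))/(e^(-1.59) + e^(1.59)) = -0.9201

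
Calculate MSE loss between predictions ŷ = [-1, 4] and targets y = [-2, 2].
MSE = 2.5

MSE = (1/2)((-1--2)² + (4-2)²) = (1/2)(1 + 4) = 2.5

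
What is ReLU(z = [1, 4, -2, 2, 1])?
h = [1, 4, 0, 2, 1]

ReLU applied element-wise: max(0,1)=1, max(0,4)=4, max(0,-2)=0, max(0,2)=2, max(0,1)=1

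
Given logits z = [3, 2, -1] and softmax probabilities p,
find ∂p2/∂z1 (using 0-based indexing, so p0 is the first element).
∂p2/∂z1 = -0.003507

p = softmax(z) = [0.7214, 0.2654, 0.01321]
p2 = 0.01321, p1 = 0.2654

∂p2/∂z1 = -p2 × p1 = -0.01321 × 0.2654 = -0.003507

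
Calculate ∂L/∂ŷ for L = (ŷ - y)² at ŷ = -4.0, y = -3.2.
∂L/∂ŷ = -1.6

∂L/∂ŷ = 2(ŷ - y) = 2(-4.0 - -3.2) = 2(-0.8) = -1.6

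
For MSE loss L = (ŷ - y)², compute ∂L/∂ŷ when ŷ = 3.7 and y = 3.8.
∂L/∂ŷ = -0.2

∂L/∂ŷ = 2(ŷ - y) = 2(3.7 - 3.8) = 2(-0.1) = -0.2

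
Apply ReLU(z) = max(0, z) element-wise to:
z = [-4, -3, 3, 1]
h = [0, 0, 3, 1]

ReLU applied element-wise: max(0,-4)=0, max(0,-3)=0, max(0,3)=3, max(0,1)=1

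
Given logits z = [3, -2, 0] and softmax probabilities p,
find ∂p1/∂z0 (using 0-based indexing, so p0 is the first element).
∂p1/∂z0 = -0.006036

p = softmax(z) = [0.9465, 0.006377, 0.04712]
p1 = 0.006377, p0 = 0.9465

∂p1/∂z0 = -p1 × p0 = -0.006377 × 0.9465 = -0.006036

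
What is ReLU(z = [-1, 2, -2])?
h = [0, 2, 0]

ReLU applied element-wise: max(0,-1)=0, max(0,2)=2, max(0,-2)=0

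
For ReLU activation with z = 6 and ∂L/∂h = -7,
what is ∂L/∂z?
∂L/∂z = -7

h = ReLU(6) = 6
Since z > 0: ∂h/∂z = 1
∂L/∂z = ∂L/∂h · ∂h/∂z = -7 × 1 = -7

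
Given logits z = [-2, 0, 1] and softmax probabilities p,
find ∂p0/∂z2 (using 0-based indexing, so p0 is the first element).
∂p0/∂z2 = -0.02477

p = softmax(z) = [0.03512, 0.2595, 0.7054]
p0 = 0.03512, p2 = 0.7054

∂p0/∂z2 = -p0 × p2 = -0.03512 × 0.7054 = -0.02477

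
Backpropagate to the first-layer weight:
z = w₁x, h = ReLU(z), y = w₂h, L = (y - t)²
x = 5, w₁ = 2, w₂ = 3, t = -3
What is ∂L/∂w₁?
∂L/∂w₁ = 990

Forward pass:
z = w₁x = 2×5 = 10
h = ReLU(10) = 10
y = w₂h = 3×10 = 30

Backward pass:
∂L/∂y = 2(y - t) = 2(30 - -3) = 66
∂y/∂h = w₂ = 3
∂h/∂z = 1 (ReLU derivative)
∂z/∂w₁ = x = 5

∂L/∂w₁ = 66 × 3 × 1 × 5 = 990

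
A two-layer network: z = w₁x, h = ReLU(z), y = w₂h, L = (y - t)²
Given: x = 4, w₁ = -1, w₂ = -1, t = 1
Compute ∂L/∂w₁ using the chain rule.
∂L/∂w₁ = 0

Forward pass:
z = w₁x = -1×4 = -4
h = ReLU(-4) = 0
y = w₂h = -1×0 = 0

Backward pass:
∂L/∂y = 2(y - t) = 2(0 - 1) = -2
∂y/∂h = w₂ = -1
∂h/∂z = 0 (ReLU derivative)
∂z/∂w₁ = x = 4

∂L/∂w₁ = -2 × -1 × 0 × 4 = 0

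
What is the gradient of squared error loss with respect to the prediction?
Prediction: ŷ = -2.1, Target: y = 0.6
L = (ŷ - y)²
∂L/∂ŷ = -5.4

∂L/∂ŷ = 2(ŷ - y) = 2(-2.1 - 0.6) = 2(-2.7) = -5.4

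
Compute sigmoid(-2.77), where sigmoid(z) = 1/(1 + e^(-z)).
0.05897

sigmoid(-2.77) = 1/(1 + e^(2.77)) = 1/(1 + 15.96) = 0.05897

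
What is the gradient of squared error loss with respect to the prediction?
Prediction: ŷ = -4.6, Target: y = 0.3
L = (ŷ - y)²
∂L/∂ŷ = -9.8

∂L/∂ŷ = 2(ŷ - y) = 2(-4.6 - 0.3) = 2(-4.9) = -9.8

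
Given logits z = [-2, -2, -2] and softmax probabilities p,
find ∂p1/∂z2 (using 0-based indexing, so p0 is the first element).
∂p1/∂z2 = -0.1111

p = softmax(z) = [0.3333, 0.3333, 0.3333]
p1 = 0.3333, p2 = 0.3333

∂p1/∂z2 = -p1 × p2 = -0.3333 × 0.3333 = -0.1111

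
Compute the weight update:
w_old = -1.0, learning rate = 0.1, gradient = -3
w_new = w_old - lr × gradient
w_new = -0.7

w_new = w - η·∂L/∂w = -1.0 - 0.1×(-3) = -1.0 - (-0.3) = -0.7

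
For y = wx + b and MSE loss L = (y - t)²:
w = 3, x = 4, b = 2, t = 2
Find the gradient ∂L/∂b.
∂L/∂b = 24

y = wx + b = (3)(4) + 2 = 14
∂L/∂y = 2(y - t) = 2(14 - 2) = 24
∂y/∂b = 1
∂L/∂b = ∂L/∂y · ∂y/∂b = 24 × 1 = 24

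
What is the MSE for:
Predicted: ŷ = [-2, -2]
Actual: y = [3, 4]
MSE = 30.5

MSE = (1/2)((-2-3)² + (-2-4)²) = (1/2)(25 + 36) = 30.5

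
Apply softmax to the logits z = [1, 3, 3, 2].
p = [0.0541, 0.3995, 0.3995, 0.147]

exp(z) = [2.718, 20.09, 20.09, 7.389]
Sum = 50.28
p = [0.0541, 0.3995, 0.3995, 0.147]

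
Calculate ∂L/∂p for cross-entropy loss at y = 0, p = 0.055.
∂L/∂p = 1.058

∂L/∂p = -y/p + (1-y)/(1-p) = 0 + 1/0.945 = 1.058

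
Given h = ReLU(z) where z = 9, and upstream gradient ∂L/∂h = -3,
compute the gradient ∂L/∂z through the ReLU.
∂L/∂z = -3

h = ReLU(9) = 9
Since z > 0: ∂h/∂z = 1
∂L/∂z = ∂L/∂h · ∂h/∂z = -3 × 1 = -3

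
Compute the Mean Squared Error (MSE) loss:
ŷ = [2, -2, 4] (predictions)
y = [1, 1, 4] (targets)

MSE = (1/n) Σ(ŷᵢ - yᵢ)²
MSE = 3.333

MSE = (1/3)((2-1)² + (-2-1)² + (4-4)²) = (1/3)(1 + 9 + 0) = 3.333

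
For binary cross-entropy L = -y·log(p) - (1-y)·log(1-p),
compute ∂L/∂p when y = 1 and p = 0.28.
∂L/∂p = -3.571

∂L/∂p = -y/p + (1-y)/(1-p) = -1/0.28 + 0 = -3.571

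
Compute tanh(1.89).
0.9554

tanh(1.89) = (e^(1.89) - e^(-1.89))/(e^(1.89) + e^(-1.89)) = 0.9554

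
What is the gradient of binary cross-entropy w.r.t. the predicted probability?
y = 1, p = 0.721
∂L/∂p = -1.387

∂L/∂p = -y/p + (1-y)/(1-p) = -1/0.721 + 0 = -1.387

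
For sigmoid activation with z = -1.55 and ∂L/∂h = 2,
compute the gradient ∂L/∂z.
∂L/∂z = 0.2889

σ(-1.55) = 0.1751
σ'(-1.55) = σ(-1.55)(1 - σ(-1.55)) = 0.1751 × 0.8249 = 0.1444
∂L/∂z = ∂L/∂h · σ'(z) = 2 × 0.1444 = 0.2889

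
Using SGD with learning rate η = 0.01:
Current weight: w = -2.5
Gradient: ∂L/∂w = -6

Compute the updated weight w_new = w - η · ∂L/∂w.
w_new = -2.44

w_new = w - η·∂L/∂w = -2.5 - 0.01×(-6) = -2.5 - (-0.06) = -2.44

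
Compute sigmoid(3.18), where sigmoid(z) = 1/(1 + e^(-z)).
0.9601

sigmoid(3.18) = 1/(1 + e^(-3.18)) = 1/(1 + 0.04159) = 0.9601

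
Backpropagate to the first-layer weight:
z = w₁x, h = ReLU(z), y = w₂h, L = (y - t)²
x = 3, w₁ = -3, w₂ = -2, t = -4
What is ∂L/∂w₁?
∂L/∂w₁ = 0

Forward pass:
z = w₁x = -3×3 = -9
h = ReLU(-9) = 0
y = w₂h = -2×0 = 0

Backward pass:
∂L/∂y = 2(y - t) = 2(0 - -4) = 8
∂y/∂h = w₂ = -2
∂h/∂z = 0 (ReLU derivative)
∂z/∂w₁ = x = 3

∂L/∂w₁ = 8 × -2 × 0 × 3 = 0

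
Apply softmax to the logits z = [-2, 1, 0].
p = [0.0351, 0.7054, 0.2595]

exp(z) = [0.1353, 2.718, 1]
Sum = 3.854
p = [0.0351, 0.7054, 0.2595]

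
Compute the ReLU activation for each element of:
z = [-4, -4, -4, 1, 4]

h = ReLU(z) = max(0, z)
h = [0, 0, 0, 1, 4]

ReLU applied element-wise: max(0,-4)=0, max(0,-4)=0, max(0,-4)=0, max(0,1)=1, max(0,4)=4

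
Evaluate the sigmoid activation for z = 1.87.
0.8665

sigmoid(1.87) = 1/(1 + e^(-1.87)) = 1/(1 + 0.1541) = 0.8665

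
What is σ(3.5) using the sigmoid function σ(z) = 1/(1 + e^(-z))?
0.9707

sigmoid(3.5) = 1/(1 + e^(-3.5)) = 1/(1 + 0.0302) = 0.9707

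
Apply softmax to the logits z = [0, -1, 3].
p = [0.0466, 0.0171, 0.9362]

exp(z) = [1, 0.3679, 20.09]
Sum = 21.45
p = [0.0466, 0.0171, 0.9362]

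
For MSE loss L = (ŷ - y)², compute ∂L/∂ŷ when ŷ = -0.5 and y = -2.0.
∂L/∂ŷ = 3.0

∂L/∂ŷ = 2(ŷ - y) = 2(-0.5 - -2.0) = 2(1.5) = 3.0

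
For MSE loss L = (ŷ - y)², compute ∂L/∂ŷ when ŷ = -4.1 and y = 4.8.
∂L/∂ŷ = -17.8

∂L/∂ŷ = 2(ŷ - y) = 2(-4.1 - 4.8) = 2(-8.9) = -17.8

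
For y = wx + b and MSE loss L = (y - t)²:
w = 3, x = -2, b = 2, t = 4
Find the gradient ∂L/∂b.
∂L/∂b = -16

y = wx + b = (3)(-2) + 2 = -4
∂L/∂y = 2(y - t) = 2(-4 - 4) = -16
∂y/∂b = 1
∂L/∂b = ∂L/∂y · ∂y/∂b = -16 × 1 = -16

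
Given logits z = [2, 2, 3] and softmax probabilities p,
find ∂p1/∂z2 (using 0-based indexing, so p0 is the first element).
∂p1/∂z2 = -0.1221

p = softmax(z) = [0.2119, 0.2119, 0.5761]
p1 = 0.2119, p2 = 0.5761

∂p1/∂z2 = -p1 × p2 = -0.2119 × 0.5761 = -0.1221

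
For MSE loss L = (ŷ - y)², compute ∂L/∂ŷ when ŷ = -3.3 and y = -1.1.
∂L/∂ŷ = -4.4

∂L/∂ŷ = 2(ŷ - y) = 2(-3.3 - -1.1) = 2(-2.2) = -4.4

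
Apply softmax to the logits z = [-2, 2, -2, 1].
p = [0.013, 0.712, 0.013, 0.2619]

exp(z) = [0.1353, 7.389, 0.1353, 2.718]
Sum = 10.38
p = [0.013, 0.712, 0.013, 0.2619]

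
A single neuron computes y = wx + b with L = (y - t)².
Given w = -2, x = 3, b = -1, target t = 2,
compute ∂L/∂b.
∂L/∂b = -18

y = wx + b = (-2)(3) + -1 = -7
∂L/∂y = 2(y - t) = 2(-7 - 2) = -18
∂y/∂b = 1
∂L/∂b = ∂L/∂y · ∂y/∂b = -18 × 1 = -18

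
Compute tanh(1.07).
0.7895

tanh(1.07) = (e^(1.07) - e^(-1.07))/(e^(1.07) + e^(-1.07)) = 0.7895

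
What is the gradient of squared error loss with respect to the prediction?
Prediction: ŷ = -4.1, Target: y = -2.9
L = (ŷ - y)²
∂L/∂ŷ = -2.4

∂L/∂ŷ = 2(ŷ - y) = 2(-4.1 - -2.9) = 2(-1.2) = -2.4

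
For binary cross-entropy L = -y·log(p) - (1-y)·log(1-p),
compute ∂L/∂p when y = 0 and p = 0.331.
∂L/∂p = 1.495

∂L/∂p = -y/p + (1-y)/(1-p) = 0 + 1/0.669 = 1.495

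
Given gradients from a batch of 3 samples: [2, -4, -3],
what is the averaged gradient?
Average gradient = -1.667

Average = (1/3)(2 + -4 + -3) = -5/3 = -1.667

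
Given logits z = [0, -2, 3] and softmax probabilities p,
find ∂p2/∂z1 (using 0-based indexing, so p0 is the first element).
∂p2/∂z1 = -0.006036

p = softmax(z) = [0.04712, 0.006377, 0.9465]
p2 = 0.9465, p1 = 0.006377

∂p2/∂z1 = -p2 × p1 = -0.9465 × 0.006377 = -0.006036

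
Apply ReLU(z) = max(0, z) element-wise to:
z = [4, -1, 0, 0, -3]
h = [4, 0, 0, 0, 0]

ReLU applied element-wise: max(0,4)=4, max(0,-1)=0, max(0,0)=0, max(0,0)=0, max(0,-3)=0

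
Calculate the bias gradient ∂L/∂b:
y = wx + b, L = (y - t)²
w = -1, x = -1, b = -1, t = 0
∂L/∂b = 0

y = wx + b = (-1)(-1) + -1 = 0
∂L/∂y = 2(y - t) = 2(0 - 0) = 0
∂y/∂b = 1
∂L/∂b = ∂L/∂y · ∂y/∂b = 0 × 1 = 0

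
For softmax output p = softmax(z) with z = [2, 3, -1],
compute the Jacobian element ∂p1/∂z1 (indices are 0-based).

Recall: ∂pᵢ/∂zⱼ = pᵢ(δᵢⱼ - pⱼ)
∂p1/∂z1 = 0.201

p = softmax(z) = [0.2654, 0.7214, 0.01321]
p1 = 0.7214

∂p1/∂z1 = p1(1 - p1) = 0.7214 × (1 - 0.7214) = 0.201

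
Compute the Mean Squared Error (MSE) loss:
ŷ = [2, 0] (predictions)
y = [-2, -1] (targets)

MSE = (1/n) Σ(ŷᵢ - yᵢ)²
MSE = 8.5

MSE = (1/2)((2--2)² + (0--1)²) = (1/2)(16 + 1) = 8.5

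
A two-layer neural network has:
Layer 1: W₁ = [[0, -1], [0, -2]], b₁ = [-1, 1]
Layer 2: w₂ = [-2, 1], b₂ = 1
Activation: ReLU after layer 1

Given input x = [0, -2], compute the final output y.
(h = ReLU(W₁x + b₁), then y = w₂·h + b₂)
y = 4

Layer 1 pre-activation: z₁ = [1, 5]
After ReLU: h = [1, 5]
Layer 2 output: y = -2×1 + 1×5 + 1 = 4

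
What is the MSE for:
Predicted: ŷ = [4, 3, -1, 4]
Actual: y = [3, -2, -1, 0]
MSE = 10.5

MSE = (1/4)((4-3)² + (3--2)² + (-1--1)² + (4-0)²) = (1/4)(1 + 25 + 0 + 16) = 10.5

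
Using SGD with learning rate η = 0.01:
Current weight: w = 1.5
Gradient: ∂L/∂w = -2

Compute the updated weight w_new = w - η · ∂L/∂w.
w_new = 1.52

w_new = w - η·∂L/∂w = 1.5 - 0.01×(-2) = 1.5 - (-0.02) = 1.52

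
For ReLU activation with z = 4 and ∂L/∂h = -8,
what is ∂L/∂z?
∂L/∂z = -8

h = ReLU(4) = 4
Since z > 0: ∂h/∂z = 1
∂L/∂z = ∂L/∂h · ∂h/∂z = -8 × 1 = -8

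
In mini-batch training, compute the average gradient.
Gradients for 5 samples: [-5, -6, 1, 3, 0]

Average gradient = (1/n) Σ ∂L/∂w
Average gradient = -1.4

Average = (1/5)(-5 + -6 + 1 + 3 + 0) = -7/5 = -1.4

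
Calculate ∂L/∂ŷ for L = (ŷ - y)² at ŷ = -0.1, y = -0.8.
∂L/∂ŷ = 1.4

∂L/∂ŷ = 2(ŷ - y) = 2(-0.1 - -0.8) = 2(0.7) = 1.4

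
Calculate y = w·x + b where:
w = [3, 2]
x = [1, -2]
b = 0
y = -1

y = (3)(1) + (2)(-2) + 0 = -1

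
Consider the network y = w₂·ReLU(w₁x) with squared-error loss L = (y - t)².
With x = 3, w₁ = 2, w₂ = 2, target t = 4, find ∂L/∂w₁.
∂L/∂w₁ = 96

Forward pass:
z = w₁x = 2×3 = 6
h = ReLU(6) = 6
y = w₂h = 2×6 = 12

Backward pass:
∂L/∂y = 2(y - t) = 2(12 - 4) = 16
∂y/∂h = w₂ = 2
∂h/∂z = 1 (ReLU derivative)
∂z/∂w₁ = x = 3

∂L/∂w₁ = 16 × 2 × 1 × 3 = 96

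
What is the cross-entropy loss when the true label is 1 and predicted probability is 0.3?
L = 1.204

L = -1·log(0.3) - 0·log(0.7) = -log(0.3) = 1.204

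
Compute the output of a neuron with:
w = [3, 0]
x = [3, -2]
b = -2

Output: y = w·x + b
y = 7

y = (3)(3) + (0)(-2) + -2 = 7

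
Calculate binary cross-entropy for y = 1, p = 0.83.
L = 0.1863

L = -1·log(0.83) - 0·log(0.17) = -log(0.83) = 0.1863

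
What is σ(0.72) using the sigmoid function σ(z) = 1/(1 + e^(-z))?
0.6726

sigmoid(0.72) = 1/(1 + e^(-0.72)) = 1/(1 + 0.4868) = 0.6726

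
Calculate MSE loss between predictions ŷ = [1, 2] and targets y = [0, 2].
MSE = 0.5

MSE = (1/2)((1-0)² + (2-2)²) = (1/2)(1 + 0) = 0.5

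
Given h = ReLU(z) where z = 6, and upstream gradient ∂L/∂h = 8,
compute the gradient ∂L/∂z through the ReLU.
∂L/∂z = 8

h = ReLU(6) = 6
Since z > 0: ∂h/∂z = 1
∂L/∂z = ∂L/∂h · ∂h/∂z = 8 × 1 = 8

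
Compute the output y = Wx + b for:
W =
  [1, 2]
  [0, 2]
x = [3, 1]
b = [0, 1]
y = [5, 3]

Wx = [1×3 + 2×1, 0×3 + 2×1]
   = [5, 2]
y = Wx + b = [5 + 0, 2 + 1] = [5, 3]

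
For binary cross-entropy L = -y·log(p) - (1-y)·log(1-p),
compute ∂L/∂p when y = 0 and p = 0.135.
∂L/∂p = 1.156

∂L/∂p = -y/p + (1-y)/(1-p) = 0 + 1/0.865 = 1.156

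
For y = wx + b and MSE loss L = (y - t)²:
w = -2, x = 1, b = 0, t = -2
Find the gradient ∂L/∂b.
∂L/∂b = 0

y = wx + b = (-2)(1) + 0 = -2
∂L/∂y = 2(y - t) = 2(-2 - -2) = 0
∂y/∂b = 1
∂L/∂b = ∂L/∂y · ∂y/∂b = 0 × 1 = 0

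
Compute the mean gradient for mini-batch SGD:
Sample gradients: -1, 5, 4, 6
Average gradient = 3.5

Average = (1/4)(-1 + 5 + 4 + 6) = 14/4 = 3.5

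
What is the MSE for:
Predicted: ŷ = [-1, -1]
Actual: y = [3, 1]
MSE = 10

MSE = (1/2)((-1-3)² + (-1-1)²) = (1/2)(16 + 4) = 10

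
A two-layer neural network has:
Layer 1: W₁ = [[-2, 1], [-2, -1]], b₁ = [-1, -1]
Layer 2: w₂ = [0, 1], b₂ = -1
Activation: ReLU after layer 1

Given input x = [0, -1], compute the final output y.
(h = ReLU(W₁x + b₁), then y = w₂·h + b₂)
y = -1

Layer 1 pre-activation: z₁ = [-2, 0]
After ReLU: h = [0, 0]
Layer 2 output: y = 0×0 + 1×0 + -1 = -1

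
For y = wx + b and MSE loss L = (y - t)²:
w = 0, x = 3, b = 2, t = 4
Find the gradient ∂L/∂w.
∂L/∂w = -12

y = wx + b = (0)(3) + 2 = 2
∂L/∂y = 2(y - t) = 2(2 - 4) = -4
∂y/∂w = x = 3
∂L/∂w = ∂L/∂y · ∂y/∂w = -4 × 3 = -12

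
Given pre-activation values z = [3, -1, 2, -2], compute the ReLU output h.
h = [3, 0, 2, 0]

ReLU applied element-wise: max(0,3)=3, max(0,-1)=0, max(0,2)=2, max(0,-2)=0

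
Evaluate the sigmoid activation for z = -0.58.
0.3589

sigmoid(-0.58) = 1/(1 + e^(0.58)) = 1/(1 + 1.786) = 0.3589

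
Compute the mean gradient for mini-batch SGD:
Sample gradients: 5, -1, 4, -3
Average gradient = 1.25

Average = (1/4)(5 + -1 + 4 + -3) = 5/4 = 1.25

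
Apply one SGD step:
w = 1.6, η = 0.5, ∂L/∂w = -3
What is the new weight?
w_new = 3.1

w_new = w - η·∂L/∂w = 1.6 - 0.5×(-3) = 1.6 - (-1.5) = 3.1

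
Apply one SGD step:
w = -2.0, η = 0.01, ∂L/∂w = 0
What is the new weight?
w_new = -2

w_new = w - η·∂L/∂w = -2.0 - 0.01×(0) = -2.0 - (0) = -2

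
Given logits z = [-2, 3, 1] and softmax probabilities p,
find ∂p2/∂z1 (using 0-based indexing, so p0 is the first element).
∂p2/∂z1 = -0.1038

p = softmax(z) = [0.0059, 0.8756, 0.1185]
p2 = 0.1185, p1 = 0.8756

∂p2/∂z1 = -p2 × p1 = -0.1185 × 0.8756 = -0.1038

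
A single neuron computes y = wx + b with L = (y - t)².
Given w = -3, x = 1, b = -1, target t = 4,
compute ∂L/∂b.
∂L/∂b = -16

y = wx + b = (-3)(1) + -1 = -4
∂L/∂y = 2(y - t) = 2(-4 - 4) = -16
∂y/∂b = 1
∂L/∂b = ∂L/∂y · ∂y/∂b = -16 × 1 = -16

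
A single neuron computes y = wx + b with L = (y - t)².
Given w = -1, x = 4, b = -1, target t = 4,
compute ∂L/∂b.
∂L/∂b = -18

y = wx + b = (-1)(4) + -1 = -5
∂L/∂y = 2(y - t) = 2(-5 - 4) = -18
∂y/∂b = 1
∂L/∂b = ∂L/∂y · ∂y/∂b = -18 × 1 = -18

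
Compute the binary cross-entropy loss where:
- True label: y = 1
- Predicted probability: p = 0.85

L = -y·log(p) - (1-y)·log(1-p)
L = 0.1625

L = -1·log(0.85) - 0·log(0.15) = -log(0.85) = 0.1625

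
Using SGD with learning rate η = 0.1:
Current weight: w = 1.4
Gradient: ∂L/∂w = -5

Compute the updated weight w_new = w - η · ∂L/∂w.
w_new = 1.9

w_new = w - η·∂L/∂w = 1.4 - 0.1×(-5) = 1.4 - (-0.5) = 1.9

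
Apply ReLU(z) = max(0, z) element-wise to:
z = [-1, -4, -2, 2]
h = [0, 0, 0, 2]

ReLU applied element-wise: max(0,-1)=0, max(0,-4)=0, max(0,-2)=0, max(0,2)=2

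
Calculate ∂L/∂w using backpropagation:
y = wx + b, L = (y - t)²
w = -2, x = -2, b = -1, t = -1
∂L/∂w = -16

y = wx + b = (-2)(-2) + -1 = 3
∂L/∂y = 2(y - t) = 2(3 - -1) = 8
∂y/∂w = x = -2
∂L/∂w = ∂L/∂y · ∂y/∂w = 8 × -2 = -16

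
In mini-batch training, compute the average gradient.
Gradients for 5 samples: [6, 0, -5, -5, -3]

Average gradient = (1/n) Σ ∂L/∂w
Average gradient = -1.4

Average = (1/5)(6 + 0 + -5 + -5 + -3) = -7/5 = -1.4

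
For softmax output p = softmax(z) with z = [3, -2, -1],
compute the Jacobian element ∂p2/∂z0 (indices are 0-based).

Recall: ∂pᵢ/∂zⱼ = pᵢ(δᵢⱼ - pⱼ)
∂p2/∂z0 = -0.01743

p = softmax(z) = [0.9756, 0.006573, 0.01787]
p2 = 0.01787, p0 = 0.9756

∂p2/∂z0 = -p2 × p0 = -0.01787 × 0.9756 = -0.01743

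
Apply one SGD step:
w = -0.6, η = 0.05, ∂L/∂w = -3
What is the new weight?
w_new = -0.45

w_new = w - η·∂L/∂w = -0.6 - 0.05×(-3) = -0.6 - (-0.15) = -0.45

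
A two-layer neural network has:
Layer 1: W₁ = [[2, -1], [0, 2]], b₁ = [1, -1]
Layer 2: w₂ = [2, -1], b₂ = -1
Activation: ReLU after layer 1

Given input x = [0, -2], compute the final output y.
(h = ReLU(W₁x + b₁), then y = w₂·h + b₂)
y = 5

Layer 1 pre-activation: z₁ = [3, -5]
After ReLU: h = [3, 0]
Layer 2 output: y = 2×3 + -1×0 + -1 = 5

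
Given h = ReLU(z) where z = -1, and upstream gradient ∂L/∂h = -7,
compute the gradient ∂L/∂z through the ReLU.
∂L/∂z = 0

h = ReLU(-1) = 0
Since z < 0: ∂h/∂z = 0
∂L/∂z = ∂L/∂h · ∂h/∂z = -7 × 0 = 0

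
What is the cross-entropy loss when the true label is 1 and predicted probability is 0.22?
L = 1.514

L = -1·log(0.22) - 0·log(0.78) = -log(0.22) = 1.514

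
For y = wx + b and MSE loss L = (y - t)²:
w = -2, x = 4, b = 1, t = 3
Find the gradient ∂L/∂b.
∂L/∂b = -20

y = wx + b = (-2)(4) + 1 = -7
∂L/∂y = 2(y - t) = 2(-7 - 3) = -20
∂y/∂b = 1
∂L/∂b = ∂L/∂y · ∂y/∂b = -20 × 1 = -20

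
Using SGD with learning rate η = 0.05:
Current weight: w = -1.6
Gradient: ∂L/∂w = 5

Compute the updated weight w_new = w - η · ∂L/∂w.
w_new = -1.85

w_new = w - η·∂L/∂w = -1.6 - 0.05×(5) = -1.6 - (0.25) = -1.85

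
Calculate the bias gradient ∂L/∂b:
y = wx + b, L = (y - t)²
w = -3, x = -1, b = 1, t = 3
∂L/∂b = 2

y = wx + b = (-3)(-1) + 1 = 4
∂L/∂y = 2(y - t) = 2(4 - 3) = 2
∂y/∂b = 1
∂L/∂b = ∂L/∂y · ∂y/∂b = 2 × 1 = 2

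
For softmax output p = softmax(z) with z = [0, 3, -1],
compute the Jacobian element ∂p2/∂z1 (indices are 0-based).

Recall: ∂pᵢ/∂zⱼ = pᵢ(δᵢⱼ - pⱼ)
∂p2/∂z1 = -0.01605

p = softmax(z) = [0.04661, 0.9362, 0.01715]
p2 = 0.01715, p1 = 0.9362

∂p2/∂z1 = -p2 × p1 = -0.01715 × 0.9362 = -0.01605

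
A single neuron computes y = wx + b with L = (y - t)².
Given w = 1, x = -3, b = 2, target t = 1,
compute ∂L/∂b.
∂L/∂b = -4

y = wx + b = (1)(-3) + 2 = -1
∂L/∂y = 2(y - t) = 2(-1 - 1) = -4
∂y/∂b = 1
∂L/∂b = ∂L/∂y · ∂y/∂b = -4 × 1 = -4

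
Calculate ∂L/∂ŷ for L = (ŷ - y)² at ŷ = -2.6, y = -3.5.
∂L/∂ŷ = 1.8

∂L/∂ŷ = 2(ŷ - y) = 2(-2.6 - -3.5) = 2(0.9) = 1.8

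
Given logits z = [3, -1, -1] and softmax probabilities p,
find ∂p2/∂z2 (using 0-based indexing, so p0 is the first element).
∂p2/∂z2 = 0.01736

p = softmax(z) = [0.9647, 0.01767, 0.01767]
p2 = 0.01767

∂p2/∂z2 = p2(1 - p2) = 0.01767 × (1 - 0.01767) = 0.01736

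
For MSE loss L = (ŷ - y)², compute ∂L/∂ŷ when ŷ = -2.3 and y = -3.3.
∂L/∂ŷ = 2.0

∂L/∂ŷ = 2(ŷ - y) = 2(-2.3 - -3.3) = 2(1.0) = 2.0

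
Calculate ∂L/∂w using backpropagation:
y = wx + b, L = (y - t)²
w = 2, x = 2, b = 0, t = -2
∂L/∂w = 24

y = wx + b = (2)(2) + 0 = 4
∂L/∂y = 2(y - t) = 2(4 - -2) = 12
∂y/∂w = x = 2
∂L/∂w = ∂L/∂y · ∂y/∂w = 12 × 2 = 24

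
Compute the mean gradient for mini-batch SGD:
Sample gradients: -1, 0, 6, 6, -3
Average gradient = 1.6

Average = (1/5)(-1 + 0 + 6 + 6 + -3) = 8/5 = 1.6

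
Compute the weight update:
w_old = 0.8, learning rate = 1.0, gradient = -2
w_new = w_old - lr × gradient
w_new = 2.8

w_new = w - η·∂L/∂w = 0.8 - 1.0×(-2) = 0.8 - (-2) = 2.8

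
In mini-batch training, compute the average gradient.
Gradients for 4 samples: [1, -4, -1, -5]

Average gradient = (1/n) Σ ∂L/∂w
Average gradient = -2.25

Average = (1/4)(1 + -4 + -1 + -5) = -9/4 = -2.25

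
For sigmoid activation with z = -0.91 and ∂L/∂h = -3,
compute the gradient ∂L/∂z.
∂L/∂z = -0.6139

σ(-0.91) = 0.287
σ'(-0.91) = σ(-0.91)(1 - σ(-0.91)) = 0.287 × 0.713 = 0.2046
∂L/∂z = ∂L/∂h · σ'(z) = -3 × 0.2046 = -0.6139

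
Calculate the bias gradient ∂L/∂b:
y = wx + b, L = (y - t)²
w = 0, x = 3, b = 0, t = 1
∂L/∂b = -2

y = wx + b = (0)(3) + 0 = 0
∂L/∂y = 2(y - t) = 2(0 - 1) = -2
∂y/∂b = 1
∂L/∂b = ∂L/∂y · ∂y/∂b = -2 × 1 = -2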